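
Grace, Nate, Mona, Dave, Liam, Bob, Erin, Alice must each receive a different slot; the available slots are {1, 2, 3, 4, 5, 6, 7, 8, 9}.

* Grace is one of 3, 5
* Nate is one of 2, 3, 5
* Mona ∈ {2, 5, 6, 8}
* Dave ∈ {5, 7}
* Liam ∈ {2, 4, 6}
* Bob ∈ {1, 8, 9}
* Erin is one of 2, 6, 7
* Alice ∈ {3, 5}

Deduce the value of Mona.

The 2 variables Grace and Alice are confined to {3, 5}, which locks those values in; drop them from Nate, Mona, Dave.
That leaves Nate = 2. Remove 2 from Mona, Liam, Erin.
That leaves Dave = 7. Eliminate 7 elsewhere: Erin.
Erin must be 6 (only option left). Eliminate 6 elsewhere: Mona, Liam.
So Mona = 8.

8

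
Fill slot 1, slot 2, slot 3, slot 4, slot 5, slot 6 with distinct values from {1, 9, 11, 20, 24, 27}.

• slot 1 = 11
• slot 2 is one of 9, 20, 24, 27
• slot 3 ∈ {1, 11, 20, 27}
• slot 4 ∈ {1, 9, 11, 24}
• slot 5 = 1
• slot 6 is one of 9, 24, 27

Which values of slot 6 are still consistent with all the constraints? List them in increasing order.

slot 1 must be 11 (only option left). So slot 3, slot 4 can't be 11.
slot 5 has just one choice, so slot 5 = 1. Strike 1 from slot 3, slot 4.
No further eliminations apply; slot 6 can still be any of 9, 24, 27.

9, 24, 27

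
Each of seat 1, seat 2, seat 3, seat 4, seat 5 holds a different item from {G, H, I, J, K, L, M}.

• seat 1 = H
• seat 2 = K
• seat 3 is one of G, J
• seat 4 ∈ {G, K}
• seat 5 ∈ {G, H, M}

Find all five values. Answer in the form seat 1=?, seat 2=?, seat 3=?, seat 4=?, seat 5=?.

seat 1 has just one choice, so seat 1 = H. Remove H from seat 5.
seat 2 has just one choice, so seat 2 = K. Eliminate K elsewhere: seat 4.
That leaves seat 4 = G. Eliminate G elsewhere: seat 3, seat 5.
That leaves seat 5 = M.
That leaves seat 3 = J.

seat 1=H, seat 2=K, seat 3=J, seat 4=G, seat 5=M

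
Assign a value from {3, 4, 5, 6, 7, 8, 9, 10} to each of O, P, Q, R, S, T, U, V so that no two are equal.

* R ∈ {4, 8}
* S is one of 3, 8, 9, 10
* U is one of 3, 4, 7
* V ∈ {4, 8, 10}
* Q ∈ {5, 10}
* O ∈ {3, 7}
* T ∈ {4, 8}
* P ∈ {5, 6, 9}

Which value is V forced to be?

10

Among the 8 variables, 6 fits only P (and all 8 values in {3, 4, 5, 6, 7, 8, 9, 10} must be used), so P = 6.
The 7 still-open variables together cover exactly {3, 4, 5, 7, 8, 9, 10} — 7 values for 7 variables — and 5 appears only in Q's list, so Q = 5.
The 6 still-open variables together cover exactly {3, 4, 7, 8, 9, 10} — 6 values for 6 variables — and 9 appears only in S's list, so S = 9.
The 5 still-open variables draw from only 5 values {3, 4, 7, 8, 10}, so each is used; only V can be 10, hence V = 10.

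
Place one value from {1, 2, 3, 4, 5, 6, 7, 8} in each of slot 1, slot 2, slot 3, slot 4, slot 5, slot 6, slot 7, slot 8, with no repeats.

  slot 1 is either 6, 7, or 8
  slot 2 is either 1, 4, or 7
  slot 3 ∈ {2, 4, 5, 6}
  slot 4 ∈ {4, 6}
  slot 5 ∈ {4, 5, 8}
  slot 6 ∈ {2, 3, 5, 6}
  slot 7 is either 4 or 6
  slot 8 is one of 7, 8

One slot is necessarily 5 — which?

slot 5

The 8 variables draw from only 8 values {1, 2, 3, 4, 5, 6, 7, 8}, so each is used; only slot 2 can be 1, hence slot 2 = 1.
The 7 still-open variables draw from only 7 values {2, 3, 4, 5, 6, 7, 8}, so each is used; only slot 6 can be 3, hence slot 6 = 3.
The 6 still-open variables together cover exactly {2, 4, 5, 6, 7, 8} — 6 values for 6 variables — and 2 appears only in slot 3's list, so slot 3 = 2.
Among the 5 still-open variables, 5 fits only slot 5 (and all 5 values in {4, 5, 6, 7, 8} must be used), so slot 5 = 5.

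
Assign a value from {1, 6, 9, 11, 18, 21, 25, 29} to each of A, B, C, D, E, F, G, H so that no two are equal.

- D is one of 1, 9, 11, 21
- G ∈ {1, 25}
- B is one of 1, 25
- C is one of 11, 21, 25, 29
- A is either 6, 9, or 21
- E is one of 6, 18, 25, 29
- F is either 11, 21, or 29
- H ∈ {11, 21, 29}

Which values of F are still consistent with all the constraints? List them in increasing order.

The 8 variables together cover exactly {1, 6, 9, 11, 18, 21, 25, 29} — 8 values for 8 variables — and 18 appears only in E's list, so E = 18.
The 7 still-open variables together cover exactly {1, 6, 9, 11, 21, 25, 29} — 7 values for 7 variables — and 6 appears only in A's list, so A = 6.
The 6 still-open variables together cover exactly {1, 9, 11, 21, 25, 29} — 6 values for 6 variables — and 9 appears only in D's list, so D = 9.
B and G between them cover only {1, 25} — a naked pair. Remove those values from C.
No further eliminations apply; F can still be any of 11, 21, 29.

11, 21, 29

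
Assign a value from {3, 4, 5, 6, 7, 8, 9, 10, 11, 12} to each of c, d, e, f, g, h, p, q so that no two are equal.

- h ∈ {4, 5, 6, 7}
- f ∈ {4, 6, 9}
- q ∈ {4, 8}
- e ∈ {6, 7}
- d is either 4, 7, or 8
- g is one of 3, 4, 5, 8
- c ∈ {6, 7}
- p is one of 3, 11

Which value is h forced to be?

The 8 variables together cover exactly {3, 4, 5, 6, 7, 8, 9, 11} — 8 values for 8 variables — and 9 appears only in f's list, so f = 9.
Among the 7 still-open variables, 11 fits only p (and all 7 values in {3, 4, 5, 6, 7, 8, 11} must be used), so p = 11.
The 6 still-open variables together cover exactly {3, 4, 5, 6, 7, 8} — 6 values for 6 variables — and 3 appears only in g's list, so g = 3.
Among the 5 still-open variables, 5 fits only h (and all 5 values in {4, 5, 6, 7, 8} must be used), so h = 5.

5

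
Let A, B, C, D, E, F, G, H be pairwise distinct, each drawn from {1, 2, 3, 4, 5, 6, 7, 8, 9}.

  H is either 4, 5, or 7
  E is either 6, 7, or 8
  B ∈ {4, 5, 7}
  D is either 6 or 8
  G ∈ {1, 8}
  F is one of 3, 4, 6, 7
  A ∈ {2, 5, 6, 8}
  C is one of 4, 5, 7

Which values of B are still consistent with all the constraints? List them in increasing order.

4, 5, 7

Among the 8 variables, 1 fits only G (and all 8 values in {1, 2, 3, 4, 5, 6, 7, 8} must be used), so G = 1.
The 7 still-open variables draw from only 7 values {2, 3, 4, 5, 6, 7, 8}, so each is used; only A can be 2, hence A = 2.
Among the 6 still-open variables, 3 fits only F (and all 6 values in {3, 4, 5, 6, 7, 8} must be used), so F = 3.
B, C, H share exactly the 3 values {4, 5, 7}; by pigeonhole those values go to them, so strike 4, 5, 7 from E.
No further eliminations apply; B can still be any of 4, 5, 7.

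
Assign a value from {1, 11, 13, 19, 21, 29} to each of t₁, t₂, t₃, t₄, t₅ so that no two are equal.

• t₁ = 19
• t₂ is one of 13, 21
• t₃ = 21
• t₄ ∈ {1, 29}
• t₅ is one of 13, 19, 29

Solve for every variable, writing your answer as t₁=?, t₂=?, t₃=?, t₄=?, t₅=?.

t₁=19, t₂=13, t₃=21, t₄=1, t₅=29

t₁'s domain is down to {19}, so t₁ = 19. Remove 19 from t₅.
t₃ has just one choice, so t₃ = 21. Remove 21 from t₂.
t₂'s domain is down to {13}, so t₂ = 13. Strike 13 from t₅.
t₅'s domain is down to {29}, so t₅ = 29. Remove 29 from t₄.
t₄ must be 1 (only option left).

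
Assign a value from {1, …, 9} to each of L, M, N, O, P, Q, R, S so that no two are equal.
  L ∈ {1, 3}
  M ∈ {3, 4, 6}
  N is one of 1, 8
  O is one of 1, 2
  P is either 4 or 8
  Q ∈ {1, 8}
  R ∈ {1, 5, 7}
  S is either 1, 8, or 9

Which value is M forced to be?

N and Q share exactly the 2 values {1, 8}; by pigeonhole those values go to them, so strike 1, 8 from L, O, P, R, S.
That leaves L = 3. Strike 3 from M.
O must be 2 (only option left).
That leaves P = 4. Strike 4 from M.
So M = 6.

6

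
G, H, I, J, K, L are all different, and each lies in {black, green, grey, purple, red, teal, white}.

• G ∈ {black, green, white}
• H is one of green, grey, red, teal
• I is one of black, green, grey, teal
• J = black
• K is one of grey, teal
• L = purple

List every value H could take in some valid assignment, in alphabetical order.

green, grey, red, teal

J has just one choice, so J = black. Strike black from G, I.
L must be purple (only option left).
No further eliminations apply; H can still be any of green, grey, red, teal.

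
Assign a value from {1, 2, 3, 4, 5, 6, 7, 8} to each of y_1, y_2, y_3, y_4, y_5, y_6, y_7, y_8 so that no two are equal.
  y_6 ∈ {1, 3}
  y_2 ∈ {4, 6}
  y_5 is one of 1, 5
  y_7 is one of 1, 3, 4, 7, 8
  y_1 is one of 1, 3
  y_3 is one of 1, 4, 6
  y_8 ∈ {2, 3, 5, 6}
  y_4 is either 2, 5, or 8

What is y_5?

5

Among the 8 variables, 7 fits only y_7 (and all 8 values in {1, 2, 3, 4, 5, 6, 7, 8} must be used), so y_7 = 7.
The 7 still-open variables draw from only 7 values {1, 2, 3, 4, 5, 6, 8}, so each is used; only y_4 can be 8, hence y_4 = 8.
The 6 still-open variables draw from only 6 values {1, 2, 3, 4, 5, 6}, so each is used; only y_8 can be 2, hence y_8 = 2.
The 5 still-open variables draw from only 5 values {1, 3, 4, 5, 6}, so each is used; only y_5 can be 5, hence y_5 = 5.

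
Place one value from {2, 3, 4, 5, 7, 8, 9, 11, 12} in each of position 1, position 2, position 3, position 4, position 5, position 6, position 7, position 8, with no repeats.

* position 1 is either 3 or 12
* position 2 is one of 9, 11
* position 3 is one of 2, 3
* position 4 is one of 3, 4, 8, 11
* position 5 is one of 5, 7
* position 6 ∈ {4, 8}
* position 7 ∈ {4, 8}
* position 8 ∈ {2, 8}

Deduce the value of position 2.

9

The 2 variables position 6 and position 7 are confined to {4, 8}, which locks those values in; drop them from position 4, position 8.
position 8's domain is down to {2}, so position 8 = 2. Strike 2 from position 3.
position 3's domain is down to {3}, so position 3 = 3. Remove 3 from position 1, position 4.
That leaves position 4 = 11. Eliminate 11 elsewhere: position 2.
So position 2 = 9.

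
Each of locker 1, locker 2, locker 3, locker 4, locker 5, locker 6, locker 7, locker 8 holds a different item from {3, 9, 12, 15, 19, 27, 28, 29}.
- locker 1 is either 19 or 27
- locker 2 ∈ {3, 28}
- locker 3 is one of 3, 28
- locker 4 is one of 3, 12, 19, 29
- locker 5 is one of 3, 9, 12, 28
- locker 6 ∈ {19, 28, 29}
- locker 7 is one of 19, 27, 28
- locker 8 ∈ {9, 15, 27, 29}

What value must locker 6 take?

29

Among the 8 variables, 15 fits only locker 8 (and all 8 values in {3, 9, 12, 15, 19, 27, 28, 29} must be used), so locker 8 = 15.
Among the 7 still-open variables, 9 fits only locker 5 (and all 7 values in {3, 9, 12, 19, 27, 28, 29} must be used), so locker 5 = 9.
The 6 still-open variables together cover exactly {3, 12, 19, 27, 28, 29} — 6 values for 6 variables — and 12 appears only in locker 4's list, so locker 4 = 12.
The 5 still-open variables together cover exactly {3, 19, 27, 28, 29} — 5 values for 5 variables — and 29 appears only in locker 6's list, so locker 6 = 29.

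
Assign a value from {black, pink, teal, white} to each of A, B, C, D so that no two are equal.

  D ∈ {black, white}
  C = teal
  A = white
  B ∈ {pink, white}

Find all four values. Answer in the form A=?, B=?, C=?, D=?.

A=white, B=pink, C=teal, D=black

A must be white (only option left). Remove white from B, D.
That leaves B = pink.
C must be teal (only option left).
D's domain is down to {black}, so D = black.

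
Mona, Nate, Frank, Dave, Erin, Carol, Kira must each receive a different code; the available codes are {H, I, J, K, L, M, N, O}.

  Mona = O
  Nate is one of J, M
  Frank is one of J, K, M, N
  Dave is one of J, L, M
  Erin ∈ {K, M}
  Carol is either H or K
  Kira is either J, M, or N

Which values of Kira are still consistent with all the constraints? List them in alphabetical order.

Mona's domain is down to {O}, so Mona = O.
The 6 still-open variables together cover exactly {H, J, K, L, M, N} — 6 values for 6 variables — and H appears only in Carol's list, so Carol = H.
The 5 still-open variables draw from only 5 values {J, K, L, M, N}, so each is used; only Dave can be L, hence Dave = L.
No further eliminations apply; Kira can still be any of J, M, N.

J, M, N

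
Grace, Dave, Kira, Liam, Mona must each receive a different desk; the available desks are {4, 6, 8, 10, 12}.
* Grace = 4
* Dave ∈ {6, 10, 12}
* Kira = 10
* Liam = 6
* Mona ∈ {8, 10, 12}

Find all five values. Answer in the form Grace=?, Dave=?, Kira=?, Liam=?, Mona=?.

Grace=4, Dave=12, Kira=10, Liam=6, Mona=8

Grace's domain is down to {4}, so Grace = 4.
Kira's domain is down to {10}, so Kira = 10. Eliminate 10 elsewhere: Dave, Mona.
Liam has just one choice, so Liam = 6. So Dave can't be 6.
Dave's domain is down to {12}, so Dave = 12. So Mona can't be 12.
That leaves Mona = 8.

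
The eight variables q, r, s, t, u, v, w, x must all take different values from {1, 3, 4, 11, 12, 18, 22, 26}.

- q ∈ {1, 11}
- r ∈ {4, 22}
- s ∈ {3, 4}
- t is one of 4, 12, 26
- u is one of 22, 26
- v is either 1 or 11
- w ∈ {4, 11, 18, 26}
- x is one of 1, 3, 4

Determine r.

Among the 8 variables, 12 fits only t (and all 8 values in {1, 3, 4, 11, 12, 18, 22, 26} must be used), so t = 12.
The 7 still-open variables together cover exactly {1, 3, 4, 11, 18, 22, 26} — 7 values for 7 variables — and 18 appears only in w's list, so w = 18.
The 6 still-open variables draw from only 6 values {1, 3, 4, 11, 22, 26}, so each is used; only u can be 26, hence u = 26.
The 5 still-open variables draw from only 5 values {1, 3, 4, 11, 22}, so each is used; only r can be 22, hence r = 22.

22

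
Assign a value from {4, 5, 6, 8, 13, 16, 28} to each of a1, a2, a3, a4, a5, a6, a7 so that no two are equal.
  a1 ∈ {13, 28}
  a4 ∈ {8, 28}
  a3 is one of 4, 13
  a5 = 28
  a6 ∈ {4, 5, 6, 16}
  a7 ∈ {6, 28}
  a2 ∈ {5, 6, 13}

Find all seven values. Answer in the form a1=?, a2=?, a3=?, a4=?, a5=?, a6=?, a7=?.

a5 has just one choice, so a5 = 28. Eliminate 28 elsewhere: a1, a4, a7.
a7 has just one choice, so a7 = 6. So a2, a6 can't be 6.
a1 has just one choice, so a1 = 13. Strike 13 from a2, a3.
a2 has just one choice, so a2 = 5. So a6 can't be 5.
That leaves a3 = 4. Strike 4 from a6.
That leaves a4 = 8.
That leaves a6 = 16.

a1=13, a2=5, a3=4, a4=8, a5=28, a6=16, a7=6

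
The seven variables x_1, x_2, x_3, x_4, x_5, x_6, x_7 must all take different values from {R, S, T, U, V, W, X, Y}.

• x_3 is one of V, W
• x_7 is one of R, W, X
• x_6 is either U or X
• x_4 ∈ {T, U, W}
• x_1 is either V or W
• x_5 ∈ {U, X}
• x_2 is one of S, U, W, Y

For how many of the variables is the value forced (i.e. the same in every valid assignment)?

2

x_1 and x_3 between them cover only {V, W} — a naked pair. Remove those values from x_2, x_4, x_7.
The 2 variables x_5 and x_6 are confined to {U, X}, which locks those values in; drop them from x_2, x_4, x_7.
x_4 has just one choice, so x_4 = T.
x_7's domain is down to {R}, so x_7 = R.
Determined: x_4=T, x_7=R. The other variables each still have more than one consistent value. That makes 2.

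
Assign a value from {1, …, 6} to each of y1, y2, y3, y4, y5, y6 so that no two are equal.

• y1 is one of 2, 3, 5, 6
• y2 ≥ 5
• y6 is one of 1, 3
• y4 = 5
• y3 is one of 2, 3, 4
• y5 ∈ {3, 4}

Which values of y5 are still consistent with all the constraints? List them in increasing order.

3, 4

y4's domain is down to {5}, so y4 = 5. Eliminate 5 elsewhere: y1, y2.
y2 must be 6 (only option left). Remove 6 from y1.
The 4 still-open variables draw from only 4 values {1, 2, 3, 4}, so each is used; only y6 can be 1, hence y6 = 1.
No further eliminations apply; y5 can still be any of 3, 4.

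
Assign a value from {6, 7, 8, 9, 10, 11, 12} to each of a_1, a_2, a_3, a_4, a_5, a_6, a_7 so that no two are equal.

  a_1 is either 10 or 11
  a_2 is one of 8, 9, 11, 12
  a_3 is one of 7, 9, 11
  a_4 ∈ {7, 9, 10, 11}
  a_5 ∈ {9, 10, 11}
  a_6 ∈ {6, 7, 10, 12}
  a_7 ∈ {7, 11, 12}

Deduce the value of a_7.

12

The 7 variables draw from only 7 values {6, 7, 8, 9, 10, 11, 12}, so each is used; only a_6 can be 6, hence a_6 = 6.
The 6 still-open variables together cover exactly {7, 8, 9, 10, 11, 12} — 6 values for 6 variables — and 8 appears only in a_2's list, so a_2 = 8.
The 5 still-open variables draw from only 5 values {7, 9, 10, 11, 12}, so each is used; only a_7 can be 12, hence a_7 = 12.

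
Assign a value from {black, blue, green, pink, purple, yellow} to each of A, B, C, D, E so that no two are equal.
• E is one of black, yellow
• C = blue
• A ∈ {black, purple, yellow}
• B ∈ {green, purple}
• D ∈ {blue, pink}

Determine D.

pink

C's domain is down to {blue}, so C = blue. Remove blue from D.
So D = pink.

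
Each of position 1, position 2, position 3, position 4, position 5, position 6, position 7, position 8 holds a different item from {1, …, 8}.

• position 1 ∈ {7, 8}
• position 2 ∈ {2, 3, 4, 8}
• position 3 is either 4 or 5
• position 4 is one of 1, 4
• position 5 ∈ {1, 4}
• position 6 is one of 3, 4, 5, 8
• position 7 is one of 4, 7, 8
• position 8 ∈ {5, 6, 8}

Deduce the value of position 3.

5

Among the 8 variables, 2 fits only position 2 (and all 8 values in {1, 2, 3, 4, 5, 6, 7, 8} must be used), so position 2 = 2.
The 7 still-open variables draw from only 7 values {1, 3, 4, 5, 6, 7, 8}, so each is used; only position 6 can be 3, hence position 6 = 3.
The 6 still-open variables together cover exactly {1, 4, 5, 6, 7, 8} — 6 values for 6 variables — and 6 appears only in position 8's list, so position 8 = 6.
The 5 still-open variables together cover exactly {1, 4, 5, 7, 8} — 5 values for 5 variables — and 5 appears only in position 3's list, so position 3 = 5.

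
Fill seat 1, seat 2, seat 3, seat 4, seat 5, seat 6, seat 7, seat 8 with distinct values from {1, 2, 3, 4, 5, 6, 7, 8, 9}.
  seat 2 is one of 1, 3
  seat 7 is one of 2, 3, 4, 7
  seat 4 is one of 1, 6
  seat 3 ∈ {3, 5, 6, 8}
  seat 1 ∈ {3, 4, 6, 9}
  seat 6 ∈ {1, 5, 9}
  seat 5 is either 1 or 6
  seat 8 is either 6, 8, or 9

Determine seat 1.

4

The 2 variables seat 4 and seat 5 are confined to {1, 6}, which locks those values in; drop them from seat 1, seat 2, seat 3, seat 6, seat 8.
seat 2 has just one choice, so seat 2 = 3. So seat 1, seat 3, seat 7 can't be 3.
The 3 variables seat 3, seat 6, seat 8 are confined to {5, 8, 9}, which locks those values in; drop them from seat 1.
So seat 1 = 4.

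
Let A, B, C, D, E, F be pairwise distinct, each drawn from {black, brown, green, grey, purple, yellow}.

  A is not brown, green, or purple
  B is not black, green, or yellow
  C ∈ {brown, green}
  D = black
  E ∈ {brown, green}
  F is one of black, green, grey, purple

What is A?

yellow

D's domain is down to {black}, so D = black. So A, F can't be black.
The 5 still-open variables draw from only 5 values {brown, green, grey, purple, yellow}, so each is used; only A can be yellow, hence A = yellow.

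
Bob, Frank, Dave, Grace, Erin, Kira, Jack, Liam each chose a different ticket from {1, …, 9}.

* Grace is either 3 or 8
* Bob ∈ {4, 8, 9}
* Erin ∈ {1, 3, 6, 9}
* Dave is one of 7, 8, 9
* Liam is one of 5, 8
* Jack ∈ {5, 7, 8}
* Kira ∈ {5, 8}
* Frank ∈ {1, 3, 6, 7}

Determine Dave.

9

Among the 8 variables, 4 fits only Bob (and all 8 values in {1, 3, 4, 5, 6, 7, 8, 9} must be used), so Bob = 4.
Kira and Liam share exactly the 2 values {5, 8}; by pigeonhole those values go to them, so strike 5, 8 from Dave, Grace, Jack.
Grace has just one choice, so Grace = 3. Remove 3 from Frank, Erin.
Jack has just one choice, so Jack = 7. Eliminate 7 elsewhere: Frank, Dave.
So Dave = 9.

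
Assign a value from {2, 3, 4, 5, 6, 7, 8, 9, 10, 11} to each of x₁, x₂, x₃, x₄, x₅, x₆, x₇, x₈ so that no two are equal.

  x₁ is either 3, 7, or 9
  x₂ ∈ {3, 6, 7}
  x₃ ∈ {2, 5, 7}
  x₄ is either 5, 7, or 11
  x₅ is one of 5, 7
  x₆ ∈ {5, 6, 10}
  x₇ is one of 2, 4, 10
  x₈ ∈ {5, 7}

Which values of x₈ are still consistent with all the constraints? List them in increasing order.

x₅ and x₈ share exactly the 2 values {5, 7}; by pigeonhole those values go to them, so strike 5, 7 from x₁, x₂, x₃, x₄, x₆.
x₃ must be 2 (only option left). Remove 2 from x₇.
x₄'s domain is down to {11}, so x₄ = 11.
No further eliminations apply; x₈ can still be any of 5, 7.

5, 7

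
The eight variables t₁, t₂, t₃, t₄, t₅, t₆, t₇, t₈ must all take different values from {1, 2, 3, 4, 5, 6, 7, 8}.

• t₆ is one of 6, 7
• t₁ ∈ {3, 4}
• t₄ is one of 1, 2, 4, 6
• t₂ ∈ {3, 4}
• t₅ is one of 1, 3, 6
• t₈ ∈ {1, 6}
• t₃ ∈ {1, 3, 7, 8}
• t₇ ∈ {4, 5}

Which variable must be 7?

The 8 variables together cover exactly {1, 2, 3, 4, 5, 6, 7, 8} — 8 values for 8 variables — and 2 appears only in t₄'s list, so t₄ = 2.
Among the 7 still-open variables, 5 fits only t₇ (and all 7 values in {1, 3, 4, 5, 6, 7, 8} must be used), so t₇ = 5.
Among the 6 still-open variables, 8 fits only t₃ (and all 6 values in {1, 3, 4, 6, 7, 8} must be used), so t₃ = 8.
Among the 5 still-open variables, 7 fits only t₆ (and all 5 values in {1, 3, 4, 6, 7} must be used), so t₆ = 7.

t₆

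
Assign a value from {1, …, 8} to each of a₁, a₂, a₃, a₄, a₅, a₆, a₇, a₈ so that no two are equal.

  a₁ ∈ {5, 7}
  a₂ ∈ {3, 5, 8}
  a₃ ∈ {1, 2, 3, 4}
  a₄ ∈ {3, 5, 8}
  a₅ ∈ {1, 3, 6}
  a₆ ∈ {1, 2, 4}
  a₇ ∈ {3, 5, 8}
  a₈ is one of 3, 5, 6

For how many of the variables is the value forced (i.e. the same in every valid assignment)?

3

The 8 variables together cover exactly {1, 2, 3, 4, 5, 6, 7, 8} — 8 values for 8 variables — and 7 appears only in a₁'s list, so a₁ = 7.
a₂, a₄, a₇ share exactly the 3 values {3, 5, 8}; by pigeonhole those values go to them, so strike 3, 5, 8 from a₃, a₅, a₈.
That leaves a₈ = 6. Remove 6 from a₅.
That leaves a₅ = 1. Eliminate 1 elsewhere: a₃, a₆.
Determined: a₁=7, a₅=1, a₈=6. The other variables each still have more than one consistent value. That makes 3.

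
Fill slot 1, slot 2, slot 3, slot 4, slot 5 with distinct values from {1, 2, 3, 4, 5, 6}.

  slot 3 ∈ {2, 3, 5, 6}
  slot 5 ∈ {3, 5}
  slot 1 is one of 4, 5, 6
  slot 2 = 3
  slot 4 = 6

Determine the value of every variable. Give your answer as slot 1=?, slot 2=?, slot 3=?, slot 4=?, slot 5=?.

slot 2 must be 3 (only option left). Eliminate 3 elsewhere: slot 3, slot 5.
slot 4 must be 6 (only option left). Strike 6 from slot 1, slot 3.
slot 5 has just one choice, so slot 5 = 5. Remove 5 from slot 1, slot 3.
slot 1 must be 4 (only option left).
slot 3 has just one choice, so slot 3 = 2.

slot 1=4, slot 2=3, slot 3=2, slot 4=6, slot 5=5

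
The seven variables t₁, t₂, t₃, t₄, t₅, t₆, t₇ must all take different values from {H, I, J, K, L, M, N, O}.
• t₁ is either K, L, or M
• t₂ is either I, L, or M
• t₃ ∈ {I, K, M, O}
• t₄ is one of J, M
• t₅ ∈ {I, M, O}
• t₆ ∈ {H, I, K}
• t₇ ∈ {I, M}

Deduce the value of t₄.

J

The 7 variables together cover exactly {H, I, J, K, L, M, O} — 7 values for 7 variables — and H appears only in t₆'s list, so t₆ = H.
Among the 6 still-open variables, J fits only t₄ (and all 6 values in {I, J, K, L, M, O} must be used), so t₄ = J.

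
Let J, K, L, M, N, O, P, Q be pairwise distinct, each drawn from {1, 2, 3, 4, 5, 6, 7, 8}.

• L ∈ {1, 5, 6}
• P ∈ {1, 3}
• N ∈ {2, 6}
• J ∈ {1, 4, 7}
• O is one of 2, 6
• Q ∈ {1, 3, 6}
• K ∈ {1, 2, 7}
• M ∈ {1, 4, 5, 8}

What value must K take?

7

The 8 variables draw from only 8 values {1, 2, 3, 4, 5, 6, 7, 8}, so each is used; only M can be 8, hence M = 8.
The 7 still-open variables draw from only 7 values {1, 2, 3, 4, 5, 6, 7}, so each is used; only J can be 4, hence J = 4.
Among the 6 still-open variables, 5 fits only L (and all 6 values in {1, 2, 3, 5, 6, 7} must be used), so L = 5.
Among the 5 still-open variables, 7 fits only K (and all 5 values in {1, 2, 3, 6, 7} must be used), so K = 7.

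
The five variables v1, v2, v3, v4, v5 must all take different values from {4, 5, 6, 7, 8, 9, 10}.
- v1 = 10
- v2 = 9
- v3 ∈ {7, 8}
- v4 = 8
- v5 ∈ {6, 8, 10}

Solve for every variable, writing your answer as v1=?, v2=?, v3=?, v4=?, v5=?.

v1 must be 10 (only option left). Strike 10 from v5.
v2 must be 9 (only option left).
That leaves v4 = 8. Remove 8 from v3, v5.
v5 has just one choice, so v5 = 6.
That leaves v3 = 7.

v1=10, v2=9, v3=7, v4=8, v5=6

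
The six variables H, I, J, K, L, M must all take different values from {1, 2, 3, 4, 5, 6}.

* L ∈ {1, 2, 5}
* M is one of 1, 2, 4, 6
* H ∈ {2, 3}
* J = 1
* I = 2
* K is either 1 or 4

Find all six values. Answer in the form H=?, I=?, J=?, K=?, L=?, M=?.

H=3, I=2, J=1, K=4, L=5, M=6

I has just one choice, so I = 2. So H, L, M can't be 2.
J has just one choice, so J = 1. So K, L, M can't be 1.
That leaves K = 4. So M can't be 4.
That leaves L = 5.
M has just one choice, so M = 6.
That leaves H = 3.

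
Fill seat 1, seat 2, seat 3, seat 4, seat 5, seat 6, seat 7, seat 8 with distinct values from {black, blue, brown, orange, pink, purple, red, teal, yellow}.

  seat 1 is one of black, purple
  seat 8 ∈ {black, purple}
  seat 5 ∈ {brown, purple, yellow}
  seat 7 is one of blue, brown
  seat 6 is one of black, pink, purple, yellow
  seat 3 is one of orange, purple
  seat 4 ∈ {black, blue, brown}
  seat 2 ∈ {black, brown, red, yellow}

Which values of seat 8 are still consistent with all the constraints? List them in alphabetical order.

Among the 8 variables, orange fits only seat 3 (and all 8 values in {black, blue, brown, orange, pink, purple, red, yellow} must be used), so seat 3 = orange.
Among the 7 still-open variables, pink fits only seat 6 (and all 7 values in {black, blue, brown, pink, purple, red, yellow} must be used), so seat 6 = pink.
The 6 still-open variables draw from only 6 values {black, blue, brown, purple, red, yellow}, so each is used; only seat 2 can be red, hence seat 2 = red.
Among the 5 still-open variables, yellow fits only seat 5 (and all 5 values in {black, blue, brown, purple, yellow} must be used), so seat 5 = yellow.
seat 1 and seat 8 between them cover only {black, purple} — a naked pair. Remove those values from seat 4.
No further eliminations apply; seat 8 can still be any of black, purple.

black, purple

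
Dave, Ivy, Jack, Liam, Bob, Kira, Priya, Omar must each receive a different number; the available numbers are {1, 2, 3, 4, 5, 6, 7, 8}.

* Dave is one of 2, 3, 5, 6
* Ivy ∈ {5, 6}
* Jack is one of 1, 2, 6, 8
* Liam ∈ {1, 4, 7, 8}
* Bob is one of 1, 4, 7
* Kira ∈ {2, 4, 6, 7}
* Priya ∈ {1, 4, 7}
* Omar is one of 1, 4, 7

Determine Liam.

8

The 8 variables draw from only 8 values {1, 2, 3, 4, 5, 6, 7, 8}, so each is used; only Dave can be 3, hence Dave = 3.
Among the 7 still-open variables, 5 fits only Ivy (and all 7 values in {1, 2, 4, 5, 6, 7, 8} must be used), so Ivy = 5.
Bob, Priya, Omar share exactly the 3 values {1, 4, 7}; by pigeonhole those values go to them, so strike 1, 4, 7 from Jack, Liam, Kira.
So Liam = 8.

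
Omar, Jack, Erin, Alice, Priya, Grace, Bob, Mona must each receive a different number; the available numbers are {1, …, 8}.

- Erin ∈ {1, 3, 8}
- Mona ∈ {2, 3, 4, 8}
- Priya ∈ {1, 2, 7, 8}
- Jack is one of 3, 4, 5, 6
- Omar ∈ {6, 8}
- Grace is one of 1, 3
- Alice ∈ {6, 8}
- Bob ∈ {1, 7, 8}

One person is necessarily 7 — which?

The 8 variables draw from only 8 values {1, 2, 3, 4, 5, 6, 7, 8}, so each is used; only Jack can be 5, hence Jack = 5.
Among the 7 still-open variables, 4 fits only Mona (and all 7 values in {1, 2, 3, 4, 6, 7, 8} must be used), so Mona = 4.
The 6 still-open variables together cover exactly {1, 2, 3, 6, 7, 8} — 6 values for 6 variables — and 2 appears only in Priya's list, so Priya = 2.
The 5 still-open variables draw from only 5 values {1, 3, 6, 7, 8}, so each is used; only Bob can be 7, hence Bob = 7.

Bob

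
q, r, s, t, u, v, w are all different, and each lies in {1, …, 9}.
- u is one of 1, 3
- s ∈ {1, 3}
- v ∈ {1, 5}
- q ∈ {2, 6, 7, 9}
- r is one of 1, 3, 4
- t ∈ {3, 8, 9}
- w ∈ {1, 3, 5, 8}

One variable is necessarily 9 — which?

t

The 2 variables s and u are confined to {1, 3}, which locks those values in; drop them from r, t, v, w.
r's domain is down to {4}, so r = 4.
v has just one choice, so v = 5. Remove 5 from w.
w has just one choice, so w = 8. Eliminate 8 elsewhere: t.
So 9 goes to t.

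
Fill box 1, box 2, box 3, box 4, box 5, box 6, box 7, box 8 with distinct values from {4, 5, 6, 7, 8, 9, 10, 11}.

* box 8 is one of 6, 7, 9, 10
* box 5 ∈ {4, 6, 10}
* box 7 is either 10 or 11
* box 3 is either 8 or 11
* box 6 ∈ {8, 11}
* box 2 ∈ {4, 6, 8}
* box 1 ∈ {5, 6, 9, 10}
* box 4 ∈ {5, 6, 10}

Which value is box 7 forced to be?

10

The 8 variables together cover exactly {4, 5, 6, 7, 8, 9, 10, 11} — 8 values for 8 variables — and 7 appears only in box 8's list, so box 8 = 7.
The 7 still-open variables together cover exactly {4, 5, 6, 8, 9, 10, 11} — 7 values for 7 variables — and 9 appears only in box 1's list, so box 1 = 9.
The 6 still-open variables draw from only 6 values {4, 5, 6, 8, 10, 11}, so each is used; only box 4 can be 5, hence box 4 = 5.
box 3 and box 6 between them cover only {8, 11} — a naked pair. Remove those values from box 2, box 7.
So box 7 = 10.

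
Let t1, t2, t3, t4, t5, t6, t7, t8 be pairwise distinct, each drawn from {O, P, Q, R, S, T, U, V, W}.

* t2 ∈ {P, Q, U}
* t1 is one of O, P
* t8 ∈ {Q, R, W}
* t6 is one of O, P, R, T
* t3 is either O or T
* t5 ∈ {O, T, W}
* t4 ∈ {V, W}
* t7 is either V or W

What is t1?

P

The 8 variables draw from only 8 values {O, P, Q, R, T, U, V, W}, so each is used; only t2 can be U, hence t2 = U.
The 7 still-open variables draw from only 7 values {O, P, Q, R, T, V, W}, so each is used; only t8 can be Q, hence t8 = Q.
The 6 still-open variables draw from only 6 values {O, P, R, T, V, W}, so each is used; only t6 can be R, hence t6 = R.
The 5 still-open variables draw from only 5 values {O, P, T, V, W}, so each is used; only t1 can be P, hence t1 = P.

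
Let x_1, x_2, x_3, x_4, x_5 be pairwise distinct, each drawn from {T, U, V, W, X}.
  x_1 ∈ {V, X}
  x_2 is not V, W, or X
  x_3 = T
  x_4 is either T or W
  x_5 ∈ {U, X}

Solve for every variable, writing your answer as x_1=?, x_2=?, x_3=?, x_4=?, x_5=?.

x_1=V, x_2=U, x_3=T, x_4=W, x_5=X

x_3 must be T (only option left). So x_2, x_4 can't be T.
x_4 must be W (only option left).
x_2 must be U (only option left). Eliminate U elsewhere: x_5.
x_5 has just one choice, so x_5 = X. Remove X from x_1.
That leaves x_1 = V.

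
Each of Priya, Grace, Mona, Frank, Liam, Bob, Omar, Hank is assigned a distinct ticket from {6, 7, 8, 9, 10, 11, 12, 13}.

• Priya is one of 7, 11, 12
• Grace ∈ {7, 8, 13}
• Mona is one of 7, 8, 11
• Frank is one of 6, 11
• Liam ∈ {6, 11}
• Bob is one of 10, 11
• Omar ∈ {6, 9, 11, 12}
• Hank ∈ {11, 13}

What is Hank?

13

The 8 variables draw from only 8 values {6, 7, 8, 9, 10, 11, 12, 13}, so each is used; only Omar can be 9, hence Omar = 9.
The 7 still-open variables draw from only 7 values {6, 7, 8, 10, 11, 12, 13}, so each is used; only Bob can be 10, hence Bob = 10.
The 6 still-open variables draw from only 6 values {6, 7, 8, 11, 12, 13}, so each is used; only Priya can be 12, hence Priya = 12.
Frank and Liam between them cover only {6, 11} — a naked pair. Remove those values from Mona, Hank.
So Hank = 13.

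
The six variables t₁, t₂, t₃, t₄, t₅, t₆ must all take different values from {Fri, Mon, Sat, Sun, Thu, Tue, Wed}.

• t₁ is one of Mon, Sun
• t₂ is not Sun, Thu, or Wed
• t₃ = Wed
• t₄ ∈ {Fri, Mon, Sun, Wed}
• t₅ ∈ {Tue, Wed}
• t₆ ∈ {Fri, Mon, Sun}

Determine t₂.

t₃ must be Wed (only option left). So t₄, t₅ can't be Wed.
t₅'s domain is down to {Tue}, so t₅ = Tue. Strike Tue from t₂.
The 4 still-open variables together cover exactly {Fri, Mon, Sat, Sun} — 4 values for 4 variables — and Sat appears only in t₂'s list, so t₂ = Sat.

Sat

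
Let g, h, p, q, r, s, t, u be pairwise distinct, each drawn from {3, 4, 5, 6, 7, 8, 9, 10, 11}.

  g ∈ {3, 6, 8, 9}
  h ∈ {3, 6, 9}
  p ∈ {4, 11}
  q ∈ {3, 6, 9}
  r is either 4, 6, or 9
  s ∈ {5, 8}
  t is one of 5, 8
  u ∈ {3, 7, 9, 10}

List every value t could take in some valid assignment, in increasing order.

5, 8

s and t between them cover only {5, 8} — a naked pair. Remove those values from g.
The 3 variables g, h, q are confined to {3, 6, 9}, which locks those values in; drop them from r, u.
r has just one choice, so r = 4. So p can't be 4.
p's domain is down to {11}, so p = 11.
No further eliminations apply; t can still be any of 5, 8.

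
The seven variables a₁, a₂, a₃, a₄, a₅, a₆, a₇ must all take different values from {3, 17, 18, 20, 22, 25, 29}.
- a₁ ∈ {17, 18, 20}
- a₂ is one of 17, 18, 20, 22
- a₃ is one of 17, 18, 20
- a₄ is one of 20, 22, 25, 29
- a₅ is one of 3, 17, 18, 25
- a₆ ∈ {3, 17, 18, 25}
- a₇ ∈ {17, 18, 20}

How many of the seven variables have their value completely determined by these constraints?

Among the 7 variables, 29 fits only a₄ (and all 7 values in {3, 17, 18, 20, 22, 25, 29} must be used), so a₄ = 29.
Among the 6 still-open variables, 22 fits only a₂ (and all 6 values in {3, 17, 18, 20, 22, 25} must be used), so a₂ = 22.
a₁, a₃, a₇ share exactly the 3 values {17, 18, 20}; by pigeonhole those values go to them, so strike 17, 18, 20 from a₅, a₆.
Determined: a₂=22, a₄=29. The other variables each still have more than one consistent value. That makes 2.

2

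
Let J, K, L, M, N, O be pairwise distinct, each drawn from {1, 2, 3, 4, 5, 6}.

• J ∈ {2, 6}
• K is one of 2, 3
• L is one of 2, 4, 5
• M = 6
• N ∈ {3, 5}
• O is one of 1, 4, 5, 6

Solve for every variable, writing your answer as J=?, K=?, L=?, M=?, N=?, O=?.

M's domain is down to {6}, so M = 6. So J, O can't be 6.
That leaves J = 2. So K, L can't be 2.
K has just one choice, so K = 3. Eliminate 3 elsewhere: N.
That leaves N = 5. Eliminate 5 elsewhere: L, O.
That leaves L = 4. So O can't be 4.
O has just one choice, so O = 1.

J=2, K=3, L=4, M=6, N=5, O=1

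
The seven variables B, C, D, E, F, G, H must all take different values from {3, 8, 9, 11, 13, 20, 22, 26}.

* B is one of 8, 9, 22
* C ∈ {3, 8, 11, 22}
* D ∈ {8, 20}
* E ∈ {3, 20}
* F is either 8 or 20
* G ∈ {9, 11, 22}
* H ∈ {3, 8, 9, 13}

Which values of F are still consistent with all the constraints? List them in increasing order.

8, 20

The 7 variables draw from only 7 values {3, 8, 9, 11, 13, 20, 22}, so each is used; only H can be 13, hence H = 13.
D and F between them cover only {8, 20} — a naked pair. Remove those values from B, C, E.
E's domain is down to {3}, so E = 3. Remove 3 from C.
No further eliminations apply; F can still be any of 8, 20.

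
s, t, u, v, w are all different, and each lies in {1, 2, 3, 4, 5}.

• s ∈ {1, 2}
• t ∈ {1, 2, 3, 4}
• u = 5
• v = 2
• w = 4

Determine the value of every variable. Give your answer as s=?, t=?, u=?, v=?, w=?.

u must be 5 (only option left).
That leaves v = 2. So s, t can't be 2.
w must be 4 (only option left). Eliminate 4 elsewhere: t.
s's domain is down to {1}, so s = 1. Eliminate 1 elsewhere: t.
t's domain is down to {3}, so t = 3.

s=1, t=3, u=5, v=2, w=4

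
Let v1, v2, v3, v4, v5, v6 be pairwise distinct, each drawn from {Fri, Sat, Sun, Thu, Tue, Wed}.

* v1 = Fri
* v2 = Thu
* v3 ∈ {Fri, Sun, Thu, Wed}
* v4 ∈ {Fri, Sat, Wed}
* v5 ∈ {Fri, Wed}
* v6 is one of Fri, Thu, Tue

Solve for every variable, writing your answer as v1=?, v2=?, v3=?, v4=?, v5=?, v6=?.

v1=Fri, v2=Thu, v3=Sun, v4=Sat, v5=Wed, v6=Tue

v1's domain is down to {Fri}, so v1 = Fri. Strike Fri from v3, v4, v5, v6.
v2 has just one choice, so v2 = Thu. So v3, v6 can't be Thu.
v5 must be Wed (only option left). So v3, v4 can't be Wed.
That leaves v6 = Tue.
v3 has just one choice, so v3 = Sun.
v4 has just one choice, so v4 = Sat.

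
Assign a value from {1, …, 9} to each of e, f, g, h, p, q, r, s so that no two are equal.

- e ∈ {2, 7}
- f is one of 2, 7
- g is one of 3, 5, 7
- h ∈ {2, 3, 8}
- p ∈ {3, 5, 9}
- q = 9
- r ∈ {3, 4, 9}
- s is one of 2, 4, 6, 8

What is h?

8

q must be 9 (only option left). So p, r can't be 9.
The 7 still-open variables together cover exactly {2, 3, 4, 5, 6, 7, 8} — 7 values for 7 variables — and 6 appears only in s's list, so s = 6.
The 6 still-open variables draw from only 6 values {2, 3, 4, 5, 7, 8}, so each is used; only r can be 4, hence r = 4.
Among the 5 still-open variables, 8 fits only h (and all 5 values in {2, 3, 5, 7, 8} must be used), so h = 8.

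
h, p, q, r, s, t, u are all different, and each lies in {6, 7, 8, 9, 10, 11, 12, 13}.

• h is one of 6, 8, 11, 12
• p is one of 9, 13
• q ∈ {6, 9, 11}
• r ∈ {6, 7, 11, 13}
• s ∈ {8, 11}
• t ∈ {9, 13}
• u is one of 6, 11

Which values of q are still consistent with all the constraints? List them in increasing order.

The 7 variables together cover exactly {6, 7, 8, 9, 11, 12, 13} — 7 values for 7 variables — and 7 appears only in r's list, so r = 7.
The 6 still-open variables together cover exactly {6, 8, 9, 11, 12, 13} — 6 values for 6 variables — and 12 appears only in h's list, so h = 12.
The 5 still-open variables together cover exactly {6, 8, 9, 11, 13} — 5 values for 5 variables — and 8 appears only in s's list, so s = 8.
p and t share exactly the 2 values {9, 13}; by pigeonhole those values go to them, so strike 9, 13 from q.
No further eliminations apply; q can still be any of 6, 11.

6, 11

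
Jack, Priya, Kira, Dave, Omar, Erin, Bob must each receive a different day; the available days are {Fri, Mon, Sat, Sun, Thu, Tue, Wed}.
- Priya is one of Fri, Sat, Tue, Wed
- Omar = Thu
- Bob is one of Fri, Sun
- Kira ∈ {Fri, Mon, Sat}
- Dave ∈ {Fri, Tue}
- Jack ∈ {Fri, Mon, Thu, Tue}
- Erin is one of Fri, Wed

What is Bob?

Sun

Omar must be Thu (only option left). So Jack can't be Thu.
The 6 still-open variables draw from only 6 values {Fri, Mon, Sat, Sun, Tue, Wed}, so each is used; only Bob can be Sun, hence Bob = Sun.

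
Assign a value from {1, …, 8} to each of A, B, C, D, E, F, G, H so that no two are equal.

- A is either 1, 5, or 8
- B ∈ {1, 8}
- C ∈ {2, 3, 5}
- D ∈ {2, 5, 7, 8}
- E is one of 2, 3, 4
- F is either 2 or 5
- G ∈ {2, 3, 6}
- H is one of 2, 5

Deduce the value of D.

The 8 variables together cover exactly {1, 2, 3, 4, 5, 6, 7, 8} — 8 values for 8 variables — and 4 appears only in E's list, so E = 4.
The 7 still-open variables together cover exactly {1, 2, 3, 5, 6, 7, 8} — 7 values for 7 variables — and 6 appears only in G's list, so G = 6.
The 6 still-open variables together cover exactly {1, 2, 3, 5, 7, 8} — 6 values for 6 variables — and 3 appears only in C's list, so C = 3.
Among the 5 still-open variables, 7 fits only D (and all 5 values in {1, 2, 5, 7, 8} must be used), so D = 7.

7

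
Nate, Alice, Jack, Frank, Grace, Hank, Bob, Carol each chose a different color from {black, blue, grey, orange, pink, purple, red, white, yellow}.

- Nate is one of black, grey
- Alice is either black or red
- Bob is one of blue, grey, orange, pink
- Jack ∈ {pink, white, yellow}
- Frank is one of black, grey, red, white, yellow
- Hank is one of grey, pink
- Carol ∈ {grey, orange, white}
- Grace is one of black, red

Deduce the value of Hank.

pink

Among the 8 variables, blue fits only Bob (and all 8 values in {black, blue, grey, orange, pink, red, white, yellow} must be used), so Bob = blue.
Among the 7 still-open variables, orange fits only Carol (and all 7 values in {black, grey, orange, pink, red, white, yellow} must be used), so Carol = orange.
Alice and Grace share exactly the 2 values {black, red}; by pigeonhole those values go to them, so strike black, red from Nate, Frank.
Nate must be grey (only option left). Eliminate grey elsewhere: Frank, Hank.
So Hank = pink.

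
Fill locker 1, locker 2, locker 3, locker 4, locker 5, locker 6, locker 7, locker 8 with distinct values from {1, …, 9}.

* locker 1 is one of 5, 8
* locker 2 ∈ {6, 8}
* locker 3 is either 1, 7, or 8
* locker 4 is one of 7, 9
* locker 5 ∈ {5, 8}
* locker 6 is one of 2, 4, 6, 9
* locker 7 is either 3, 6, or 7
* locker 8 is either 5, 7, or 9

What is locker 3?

locker 1 and locker 5 between them cover only {5, 8} — a naked pair. Remove those values from locker 2, locker 3, locker 8.
locker 2's domain is down to {6}, so locker 2 = 6. Remove 6 from locker 6, locker 7.
locker 4 and locker 8 between them cover only {7, 9} — a naked pair. Remove those values from locker 3, locker 6, locker 7.
So locker 3 = 1.

1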